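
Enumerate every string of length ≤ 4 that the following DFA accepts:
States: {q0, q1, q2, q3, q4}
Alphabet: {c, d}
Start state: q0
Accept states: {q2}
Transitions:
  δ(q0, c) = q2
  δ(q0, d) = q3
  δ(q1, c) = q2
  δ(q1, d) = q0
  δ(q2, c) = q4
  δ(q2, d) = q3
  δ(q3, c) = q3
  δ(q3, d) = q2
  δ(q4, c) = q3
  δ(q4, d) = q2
c, dd, ccd, cdd, dcd, cccd, cdcd, dccd, ddcd, dddd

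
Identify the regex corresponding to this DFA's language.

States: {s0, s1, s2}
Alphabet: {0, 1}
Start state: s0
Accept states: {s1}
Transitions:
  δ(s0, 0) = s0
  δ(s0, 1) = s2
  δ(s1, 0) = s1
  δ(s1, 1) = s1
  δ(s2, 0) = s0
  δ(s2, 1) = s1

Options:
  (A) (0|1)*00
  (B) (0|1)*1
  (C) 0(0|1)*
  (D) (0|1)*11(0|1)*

Check each option against the DFA on short strings; one disagreement eliminates an option:
  (A) (0|1)*00: on '00' the DFA goes s0 → s0 → s0 and rejects (s0 ∉ Accept), but the regex matches it → eliminate
  (B) (0|1)*1: on '1' the DFA goes s0 → s2 and rejects (s2 ∉ Accept), but the regex matches it → eliminate
  (C) 0(0|1)*: on '0' the DFA goes s0 → s0 and rejects (s0 ∉ Accept), but the regex matches it → eliminate
  (D) (0|1)*11(0|1)*: agrees with the DFA on every string of length ≤ 6
Only (D) is consistent with the DFA.
(D) (0|1)*11(0|1)*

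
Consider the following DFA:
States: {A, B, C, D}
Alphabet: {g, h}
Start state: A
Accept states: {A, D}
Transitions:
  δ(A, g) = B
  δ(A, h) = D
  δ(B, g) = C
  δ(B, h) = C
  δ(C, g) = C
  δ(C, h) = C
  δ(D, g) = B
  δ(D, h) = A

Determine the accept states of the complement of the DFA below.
Complement accept states = All states \ Original accept states
= {A, B, C, D} \ {A, D}
{B, C}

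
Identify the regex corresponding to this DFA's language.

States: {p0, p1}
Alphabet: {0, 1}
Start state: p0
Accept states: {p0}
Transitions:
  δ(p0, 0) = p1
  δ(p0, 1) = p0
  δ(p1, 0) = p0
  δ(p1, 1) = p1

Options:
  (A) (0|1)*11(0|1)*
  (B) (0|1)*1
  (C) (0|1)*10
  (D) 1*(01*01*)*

Check each option against the DFA on short strings; one disagreement eliminates an option:
  (A) (0|1)*11(0|1)*: on ε the DFA stays in p0 and accepts (p0 ∈ Accept), but the regex does not match it → eliminate
  (B) (0|1)*1: on ε the DFA stays in p0 and accepts (p0 ∈ Accept), but the regex does not match it → eliminate
  (C) (0|1)*10: on ε the DFA stays in p0 and accepts (p0 ∈ Accept), but the regex does not match it → eliminate
  (D) 1*(01*01*)*: agrees with the DFA on every string of length ≤ 6
Only (D) is consistent with the DFA.
(D) 1*(01*01*)*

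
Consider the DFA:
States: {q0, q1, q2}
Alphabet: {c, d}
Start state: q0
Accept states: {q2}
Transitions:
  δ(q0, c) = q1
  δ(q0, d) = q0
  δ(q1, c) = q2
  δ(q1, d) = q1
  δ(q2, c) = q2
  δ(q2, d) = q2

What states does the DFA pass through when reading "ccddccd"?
read 'c': q0 → q1
  read 'c': q1 → q2
  read 'd': q2 → q2
  read 'd': q2 → q2
  read 'c': q2 → q2
  read 'c': q2 → q2
  read 'd': q2 → q2
q0 -> q1 -> q2 -> q2 -> q2 -> q2 -> q2 -> q2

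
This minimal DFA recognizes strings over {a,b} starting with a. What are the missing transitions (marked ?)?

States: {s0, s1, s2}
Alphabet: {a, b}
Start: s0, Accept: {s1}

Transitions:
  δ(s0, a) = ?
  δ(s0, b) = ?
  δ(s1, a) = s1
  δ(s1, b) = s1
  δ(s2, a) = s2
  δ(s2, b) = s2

From the language and accept set, identify what each state tracks — s0: no input read; s1: started with a; s2: started with b (dead).
Each missing δ(q, a) is the state matching the new tracked value after reading a.
δ(s0, a) = s1; δ(s0, b) = s2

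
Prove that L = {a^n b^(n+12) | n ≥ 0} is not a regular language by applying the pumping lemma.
Assume L is regular with pumping length p. Idea: pumping the a-block breaks the fixed offset of 12.
Choose s = a^p b^(p+12) ∈ L. By the pumping lemma, s = xyz with |xy| ≤ p, |y| > 0, so y = a^k with k ≥ 1. Then xy²z = a^(p+k) b^(p+12). For this to be in L we would need p+12 = (p+k)+12, i.e. k = 0, contradicting k ≥ 1. So xy²z ∉ L.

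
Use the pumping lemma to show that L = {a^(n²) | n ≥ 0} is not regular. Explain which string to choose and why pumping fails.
Assume L is regular with pumping length p. Idea: pumping adds a fixed amount, but gaps between consecutive squares grow.
Choose s = a^(p²) (length p² ≥ p). By the pumping lemma, s = xyz with |xy| ≤ p, |y| > 0, so |y| = k with 1 ≤ k ≤ p. Then |xy²z| = p²+k. Since p² < p²+k ≤ p²+p < (p+1)², the length p²+k lies strictly between consecutive squares, so it is not a perfect square and xy²z ∉ L.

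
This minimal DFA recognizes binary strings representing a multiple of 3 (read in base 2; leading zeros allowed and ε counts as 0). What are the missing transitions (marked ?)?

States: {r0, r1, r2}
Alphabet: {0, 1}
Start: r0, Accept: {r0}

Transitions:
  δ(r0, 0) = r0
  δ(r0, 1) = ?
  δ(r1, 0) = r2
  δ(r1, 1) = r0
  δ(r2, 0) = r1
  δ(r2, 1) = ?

From the language and accept set, identify what each state tracks — r0: value ≡ 0 (mod 3); r1: value ≡ 1 (mod 3); r2: value ≡ 2 (mod 3).
Each missing δ(q, a) is the state matching the new tracked value after reading a.
δ(r0, 1) = r1; δ(r2, 1) = r2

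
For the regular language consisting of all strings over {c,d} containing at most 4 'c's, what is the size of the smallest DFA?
By Myhill–Nerode, count the distinguishable equivalence classes: 6 classes — having seen 0, 1, …, 4, or >4 copies of 'c'; counts 0 through 4 are accepting and >4 is dead.
6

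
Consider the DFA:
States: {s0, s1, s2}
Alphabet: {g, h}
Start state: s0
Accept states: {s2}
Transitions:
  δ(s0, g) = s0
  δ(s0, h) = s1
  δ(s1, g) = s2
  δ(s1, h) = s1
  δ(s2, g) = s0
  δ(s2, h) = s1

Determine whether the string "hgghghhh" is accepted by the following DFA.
Processing string "hgghghhh":
  s0 --h--> s1
  s1 --g--> s2
  s2 --g--> s0
  s0 --h--> s1
  s1 --g--> s2
  s2 --h--> s1
  s1 --h--> s1
  s1 --h--> s1
Final state: s1
Accept states: {s2}
No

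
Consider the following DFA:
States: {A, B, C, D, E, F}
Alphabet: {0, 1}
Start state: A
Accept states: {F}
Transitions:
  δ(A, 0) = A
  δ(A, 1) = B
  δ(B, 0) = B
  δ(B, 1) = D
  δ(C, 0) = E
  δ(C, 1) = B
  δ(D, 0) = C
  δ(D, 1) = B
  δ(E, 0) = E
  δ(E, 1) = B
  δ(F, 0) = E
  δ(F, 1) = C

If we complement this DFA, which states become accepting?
Complement accept states = All states \ Original accept states
= {A, B, C, D, E, F} \ {F}
{A, B, C, D, E}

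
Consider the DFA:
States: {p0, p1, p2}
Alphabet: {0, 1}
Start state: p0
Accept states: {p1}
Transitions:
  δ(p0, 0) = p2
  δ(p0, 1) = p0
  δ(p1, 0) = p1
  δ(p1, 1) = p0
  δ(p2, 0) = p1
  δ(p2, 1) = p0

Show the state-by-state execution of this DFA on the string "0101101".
read '0': p0 → p2
  read '1': p2 → p0
  read '0': p0 → p2
  read '1': p2 → p0
  read '1': p0 → p0
  read '0': p0 → p2
  read '1': p2 → p0
p0 -> p2 -> p0 -> p2 -> p0 -> p0 -> p2 -> p0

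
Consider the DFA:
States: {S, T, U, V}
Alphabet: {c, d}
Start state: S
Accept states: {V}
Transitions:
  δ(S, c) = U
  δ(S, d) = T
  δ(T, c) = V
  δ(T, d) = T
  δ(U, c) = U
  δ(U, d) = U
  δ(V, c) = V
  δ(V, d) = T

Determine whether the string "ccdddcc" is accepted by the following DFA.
Processing string "ccdddcc":
  S --c--> U
  U --c--> U
  U --d--> U
  U --d--> U
  U --d--> U
  U --c--> U
  U --c--> U
Final state: U
Accept states: {V}
No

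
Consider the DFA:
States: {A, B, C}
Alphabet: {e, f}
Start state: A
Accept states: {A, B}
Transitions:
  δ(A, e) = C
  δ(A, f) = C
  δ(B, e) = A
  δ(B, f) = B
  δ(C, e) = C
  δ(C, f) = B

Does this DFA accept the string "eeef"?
Processing string "eeef":
  A --e--> C
  C --e--> C
  C --e--> C
  C --f--> B
Final state: B
Accept states: {A, B}
Yes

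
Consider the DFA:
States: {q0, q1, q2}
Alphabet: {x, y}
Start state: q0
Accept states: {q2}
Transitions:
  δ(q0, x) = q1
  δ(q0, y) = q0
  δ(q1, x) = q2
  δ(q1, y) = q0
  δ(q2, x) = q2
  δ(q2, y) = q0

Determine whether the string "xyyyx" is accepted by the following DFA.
Processing string "xyyyx":
  q0 --x--> q1
  q1 --y--> q0
  q0 --y--> q0
  q0 --y--> q0
  q0 --x--> q1
Final state: q1
Accept states: {q2}
No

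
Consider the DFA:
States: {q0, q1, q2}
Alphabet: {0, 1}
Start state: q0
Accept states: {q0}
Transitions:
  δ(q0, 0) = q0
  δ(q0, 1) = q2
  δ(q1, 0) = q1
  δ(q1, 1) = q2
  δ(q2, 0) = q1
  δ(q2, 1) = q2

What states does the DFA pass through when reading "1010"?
read '1': q0 → q2
  read '0': q2 → q1
  read '1': q1 → q2
  read '0': q2 → q1
q0 -> q2 -> q1 -> q2 -> q1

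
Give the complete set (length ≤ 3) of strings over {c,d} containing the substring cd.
cd, ccd, cdc, cdd, dcd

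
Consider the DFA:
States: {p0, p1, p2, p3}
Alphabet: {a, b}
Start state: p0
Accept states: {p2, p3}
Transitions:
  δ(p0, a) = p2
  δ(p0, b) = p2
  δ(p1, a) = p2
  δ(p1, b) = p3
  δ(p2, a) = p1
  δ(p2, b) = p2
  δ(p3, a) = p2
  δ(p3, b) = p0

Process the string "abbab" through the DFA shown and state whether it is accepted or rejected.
Processing string "abbab":
  p0 --a--> p2
  p2 --b--> p2
  p2 --b--> p2
  p2 --a--> p1
  p1 --b--> p3
Final state: p3
Accept states: {p2, p3}
Yes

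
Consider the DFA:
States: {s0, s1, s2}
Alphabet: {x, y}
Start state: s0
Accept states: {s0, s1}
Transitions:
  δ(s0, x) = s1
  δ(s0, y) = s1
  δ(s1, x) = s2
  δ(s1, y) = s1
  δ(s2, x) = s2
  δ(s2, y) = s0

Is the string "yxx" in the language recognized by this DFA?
Processing string "yxx":
  s0 --y--> s1
  s1 --x--> s2
  s2 --x--> s2
Final state: s2
Accept states: {s0, s1}
No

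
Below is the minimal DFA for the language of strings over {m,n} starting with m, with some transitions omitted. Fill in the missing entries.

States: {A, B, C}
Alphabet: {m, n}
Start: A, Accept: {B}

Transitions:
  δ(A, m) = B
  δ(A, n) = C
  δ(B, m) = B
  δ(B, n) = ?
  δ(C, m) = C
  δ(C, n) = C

From the language and accept set, identify what each state tracks — A: no input read; B: started with m; C: started with n (dead).
Each missing δ(q, a) is the state matching the new tracked value after reading a.
δ(B, n) = B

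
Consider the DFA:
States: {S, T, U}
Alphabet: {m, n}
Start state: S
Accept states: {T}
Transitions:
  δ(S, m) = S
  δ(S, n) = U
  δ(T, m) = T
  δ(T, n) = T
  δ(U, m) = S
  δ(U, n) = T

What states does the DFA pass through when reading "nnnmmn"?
read 'n': S → U
  read 'n': U → T
  read 'n': T → T
  read 'm': T → T
  read 'm': T → T
  read 'n': T → T
S -> U -> T -> T -> T -> T -> T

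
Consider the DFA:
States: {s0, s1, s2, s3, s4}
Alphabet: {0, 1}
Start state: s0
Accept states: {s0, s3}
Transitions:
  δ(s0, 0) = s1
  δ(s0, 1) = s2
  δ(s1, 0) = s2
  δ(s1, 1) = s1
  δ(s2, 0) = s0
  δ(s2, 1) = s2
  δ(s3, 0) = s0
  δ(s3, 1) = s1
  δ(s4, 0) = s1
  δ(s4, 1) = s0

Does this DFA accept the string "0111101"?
Processing string "0111101":
  s0 --0--> s1
  s1 --1--> s1
  s1 --1--> s1
  s1 --1--> s1
  s1 --1--> s1
  s1 --0--> s2
  s2 --1--> s2
Final state: s2
Accept states: {s0, s3}
No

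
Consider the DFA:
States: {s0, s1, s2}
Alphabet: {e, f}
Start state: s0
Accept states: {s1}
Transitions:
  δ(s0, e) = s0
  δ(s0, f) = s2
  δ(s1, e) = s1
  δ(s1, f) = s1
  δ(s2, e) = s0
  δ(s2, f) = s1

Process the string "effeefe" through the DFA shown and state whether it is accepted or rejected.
Processing string "effeefe":
  s0 --e--> s0
  s0 --f--> s2
  s2 --f--> s1
  s1 --e--> s1
  s1 --e--> s1
  s1 --f--> s1
  s1 --e--> s1
Final state: s1
Accept states: {s1}
Yes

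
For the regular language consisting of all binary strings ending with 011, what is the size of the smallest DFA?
By Myhill–Nerode, count the distinguishable equivalence classes: 4 classes — one per longest suffix of the input that is a prefix of '011' (lengths 0 through 3); only the length-3 class is accepting.
4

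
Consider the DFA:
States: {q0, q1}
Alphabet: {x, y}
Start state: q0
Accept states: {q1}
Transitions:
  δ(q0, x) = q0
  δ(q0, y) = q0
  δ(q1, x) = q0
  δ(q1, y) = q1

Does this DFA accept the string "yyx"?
Processing string "yyx":
  q0 --y--> q0
  q0 --y--> q0
  q0 --x--> q0
Final state: q0
Accept states: {q1}
No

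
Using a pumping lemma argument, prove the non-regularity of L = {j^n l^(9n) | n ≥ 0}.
Assume L is regular with pumping length p. Idea: pumping the j-block breaks the 1:9 ratio.
Choose s = j^p l^(9p) (length 10p ≥ p). By the pumping lemma, s = xyz with |xy| ≤ p, |y| > 0, so y = j^k with k ≥ 1. Then xy²z = j^(p+k) l^(9p). For this to be in L we would need 9p = 9(p+k), i.e. 9k = 0, contradicting k ≥ 1. So xy²z ∉ L.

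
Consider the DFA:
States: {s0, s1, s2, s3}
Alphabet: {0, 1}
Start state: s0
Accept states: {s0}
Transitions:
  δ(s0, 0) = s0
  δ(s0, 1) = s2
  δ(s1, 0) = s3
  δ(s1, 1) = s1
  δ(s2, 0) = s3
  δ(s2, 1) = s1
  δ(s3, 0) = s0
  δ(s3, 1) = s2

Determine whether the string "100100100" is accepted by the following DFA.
Processing string "100100100":
  s0 --1--> s2
  s2 --0--> s3
  s3 --0--> s0
  s0 --1--> s2
  s2 --0--> s3
  s3 --0--> s0
  s0 --1--> s2
  s2 --0--> s3
  s3 --0--> s0
Final state: s0
Accept states: {s0}
Yes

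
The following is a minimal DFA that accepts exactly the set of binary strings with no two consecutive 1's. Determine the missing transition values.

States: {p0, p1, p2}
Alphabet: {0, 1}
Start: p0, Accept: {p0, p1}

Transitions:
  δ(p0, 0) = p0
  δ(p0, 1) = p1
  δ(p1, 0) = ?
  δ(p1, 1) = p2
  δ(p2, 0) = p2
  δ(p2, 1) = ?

From the language and accept set, identify what each state tracks — p0: last symbol not 1 (ok); p1: last symbol 1 (ok); p2: saw 11 (dead).
Each missing δ(q, a) is the state matching the new tracked value after reading a.
δ(p1, 0) = p0; δ(p2, 1) = p2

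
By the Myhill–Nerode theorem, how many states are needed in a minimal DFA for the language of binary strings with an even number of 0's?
By Myhill–Nerode, count the distinguishable equivalence classes: two classes — parity of the count of 0's.
2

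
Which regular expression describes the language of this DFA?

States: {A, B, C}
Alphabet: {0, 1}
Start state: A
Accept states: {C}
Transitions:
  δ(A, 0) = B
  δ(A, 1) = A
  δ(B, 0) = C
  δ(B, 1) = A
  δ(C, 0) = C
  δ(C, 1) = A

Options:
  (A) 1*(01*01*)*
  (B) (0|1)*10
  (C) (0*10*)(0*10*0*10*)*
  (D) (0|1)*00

Check each option against the DFA on short strings; one disagreement eliminates an option:
  (A) 1*(01*01*)*: on ε the DFA stays in A and rejects (A ∉ Accept), but the regex matches it → eliminate
  (B) (0|1)*10: on '00' the DFA goes A → B → C and accepts (C ∈ Accept), but the regex does not match it → eliminate
  (C) (0*10*)(0*10*0*10*)*: on '1' the DFA goes A → A and rejects (A ∉ Accept), but the regex matches it → eliminate
  (D) (0|1)*00: agrees with the DFA on every string of length ≤ 6
Only (D) is consistent with the DFA.
(D) (0|1)*00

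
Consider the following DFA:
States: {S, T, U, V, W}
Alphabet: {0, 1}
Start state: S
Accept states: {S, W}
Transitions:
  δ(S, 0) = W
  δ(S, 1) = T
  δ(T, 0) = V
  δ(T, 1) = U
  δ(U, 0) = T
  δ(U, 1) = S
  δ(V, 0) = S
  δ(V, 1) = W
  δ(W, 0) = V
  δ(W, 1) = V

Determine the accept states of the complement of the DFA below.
Complement accept states = All states \ Original accept states
= {S, T, U, V, W} \ {S, W}
{T, U, V}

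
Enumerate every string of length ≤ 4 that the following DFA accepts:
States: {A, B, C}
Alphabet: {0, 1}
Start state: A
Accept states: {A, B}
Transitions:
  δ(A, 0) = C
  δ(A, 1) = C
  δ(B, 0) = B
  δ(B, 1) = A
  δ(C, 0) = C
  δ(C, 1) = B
ε, 01, 11, 001, 010, 011, 101, 110, 111, 0001, 0010, 0011, 0100, 0101, 1001, 1010, 1011, 1100, 1101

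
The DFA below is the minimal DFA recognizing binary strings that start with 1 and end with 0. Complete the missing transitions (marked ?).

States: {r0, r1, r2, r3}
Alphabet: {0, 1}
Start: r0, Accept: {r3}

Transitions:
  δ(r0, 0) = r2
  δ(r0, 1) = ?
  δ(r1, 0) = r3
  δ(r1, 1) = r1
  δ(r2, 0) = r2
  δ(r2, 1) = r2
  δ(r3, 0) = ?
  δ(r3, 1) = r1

From the language and accept set, identify what each state tracks — r0: no input read; r1: started with 1, last symbol 1; r2: started with 0 (dead); r3: started with 1, last symbol 0.
Each missing δ(q, a) is the state matching the new tracked value after reading a.
δ(r0, 1) = r1; δ(r3, 0) = r3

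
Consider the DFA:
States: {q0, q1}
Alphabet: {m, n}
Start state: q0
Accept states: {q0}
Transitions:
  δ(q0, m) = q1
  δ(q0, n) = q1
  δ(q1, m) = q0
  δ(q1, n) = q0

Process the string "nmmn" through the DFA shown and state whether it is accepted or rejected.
Processing string "nmmn":
  q0 --n--> q1
  q1 --m--> q0
  q0 --m--> q1
  q1 --n--> q0
Final state: q0
Accept states: {q0}
Yes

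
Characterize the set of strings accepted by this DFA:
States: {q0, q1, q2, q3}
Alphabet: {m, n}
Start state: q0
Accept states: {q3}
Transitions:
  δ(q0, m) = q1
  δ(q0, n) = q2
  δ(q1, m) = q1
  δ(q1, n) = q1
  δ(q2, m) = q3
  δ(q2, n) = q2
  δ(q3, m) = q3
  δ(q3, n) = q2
Testing a few strings:
  'nn' → reject
  'nmn' → reject
  'nmmm' → accept
  'mn' → reject
State roles: q0=no input read; q1=started with m (dead); q2=started with n, last symbol n; q3=started with n, last symbol m
All strings over {m,n} that start with n and end with m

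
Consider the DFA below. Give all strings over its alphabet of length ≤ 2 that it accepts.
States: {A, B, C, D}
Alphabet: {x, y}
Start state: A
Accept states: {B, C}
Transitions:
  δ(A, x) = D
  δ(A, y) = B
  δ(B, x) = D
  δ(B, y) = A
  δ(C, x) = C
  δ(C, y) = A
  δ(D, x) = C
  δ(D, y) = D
y, xx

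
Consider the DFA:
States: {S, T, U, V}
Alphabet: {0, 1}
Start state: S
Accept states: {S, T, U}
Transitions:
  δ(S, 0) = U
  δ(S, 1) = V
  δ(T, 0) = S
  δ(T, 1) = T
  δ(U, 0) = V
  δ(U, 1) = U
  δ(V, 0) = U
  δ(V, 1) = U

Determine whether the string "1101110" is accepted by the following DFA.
Processing string "1101110":
  S --1--> V
  V --1--> U
  U --0--> V
  V --1--> U
  U --1--> U
  U --1--> U
  U --0--> V
Final state: V
Accept states: {S, T, U}
No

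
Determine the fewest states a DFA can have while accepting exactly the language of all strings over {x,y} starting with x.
By Myhill–Nerode, count the distinguishable equivalence classes: three classes — empty / started with x / started with y (dead).
3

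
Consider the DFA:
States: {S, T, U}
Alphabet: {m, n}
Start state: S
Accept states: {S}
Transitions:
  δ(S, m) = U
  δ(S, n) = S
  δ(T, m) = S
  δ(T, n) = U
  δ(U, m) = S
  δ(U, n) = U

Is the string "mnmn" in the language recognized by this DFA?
Processing string "mnmn":
  S --m--> U
  U --n--> U
  U --m--> S
  S --n--> S
Final state: S
Accept states: {S}
Yes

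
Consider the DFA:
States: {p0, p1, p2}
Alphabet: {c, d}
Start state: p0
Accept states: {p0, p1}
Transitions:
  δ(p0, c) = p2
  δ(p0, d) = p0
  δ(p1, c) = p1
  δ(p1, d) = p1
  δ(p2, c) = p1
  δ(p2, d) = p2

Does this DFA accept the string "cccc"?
Processing string "cccc":
  p0 --c--> p2
  p2 --c--> p1
  p1 --c--> p1
  p1 --c--> p1
Final state: p1
Accept states: {p0, p1}
Yes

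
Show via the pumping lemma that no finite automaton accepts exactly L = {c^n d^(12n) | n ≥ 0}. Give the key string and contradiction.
Assume L is regular with pumping length p. Idea: pumping the c-block breaks the 1:12 ratio.
Choose s = c^p d^(12p) (length 13p ≥ p). By the pumping lemma, s = xyz with |xy| ≤ p, |y| > 0, so y = c^k with k ≥ 1. Then xy²z = c^(p+k) d^(12p). For this to be in L we would need 12p = 12(p+k), i.e. 12k = 0, contradicting k ≥ 1. So xy²z ∉ L.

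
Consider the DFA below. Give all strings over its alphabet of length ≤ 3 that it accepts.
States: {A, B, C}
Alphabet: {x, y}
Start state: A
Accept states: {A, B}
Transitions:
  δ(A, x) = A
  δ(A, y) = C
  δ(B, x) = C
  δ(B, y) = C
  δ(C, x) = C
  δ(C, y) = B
ε, x, xx, yy, xxx, xyy, yxy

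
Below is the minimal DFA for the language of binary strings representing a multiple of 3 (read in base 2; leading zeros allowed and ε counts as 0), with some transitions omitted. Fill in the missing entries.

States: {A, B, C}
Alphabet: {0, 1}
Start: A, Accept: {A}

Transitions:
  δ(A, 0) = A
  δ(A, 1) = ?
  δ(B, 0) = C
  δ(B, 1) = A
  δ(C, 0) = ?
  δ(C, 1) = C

From the language and accept set, identify what each state tracks — A: value ≡ 0 (mod 3); B: value ≡ 1 (mod 3); C: value ≡ 2 (mod 3).
Each missing δ(q, a) is the state matching the new tracked value after reading a.
δ(A, 1) = B; δ(C, 0) = B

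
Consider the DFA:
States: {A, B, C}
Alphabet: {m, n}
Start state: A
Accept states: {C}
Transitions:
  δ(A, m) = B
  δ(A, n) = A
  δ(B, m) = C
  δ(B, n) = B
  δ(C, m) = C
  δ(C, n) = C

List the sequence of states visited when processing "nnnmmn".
read 'n': A → A
  read 'n': A → A
  read 'n': A → A
  read 'm': A → B
  read 'm': B → C
  read 'n': C → C
A -> A -> A -> A -> B -> C -> C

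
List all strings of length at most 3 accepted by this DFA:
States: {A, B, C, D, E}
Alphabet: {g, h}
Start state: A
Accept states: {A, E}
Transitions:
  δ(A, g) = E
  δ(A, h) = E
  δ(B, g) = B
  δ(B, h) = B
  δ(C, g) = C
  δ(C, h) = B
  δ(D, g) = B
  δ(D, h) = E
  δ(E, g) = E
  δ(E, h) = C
ε, g, h, gg, hg, ggg, hgg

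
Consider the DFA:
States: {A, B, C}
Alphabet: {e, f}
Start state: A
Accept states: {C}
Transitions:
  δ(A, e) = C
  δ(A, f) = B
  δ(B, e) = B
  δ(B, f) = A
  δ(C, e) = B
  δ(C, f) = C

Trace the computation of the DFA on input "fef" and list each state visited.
read 'f': A → B
  read 'e': B → B
  read 'f': B → A
A -> B -> B -> A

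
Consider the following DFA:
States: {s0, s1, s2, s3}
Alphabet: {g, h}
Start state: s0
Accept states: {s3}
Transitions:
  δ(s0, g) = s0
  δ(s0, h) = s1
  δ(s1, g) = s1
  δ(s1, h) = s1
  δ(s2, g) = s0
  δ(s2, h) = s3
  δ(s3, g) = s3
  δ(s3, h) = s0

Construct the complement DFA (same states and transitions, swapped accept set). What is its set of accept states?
Complement accept states = All states \ Original accept states
= {s0, s1, s2, s3} \ {s3}
{s0, s1, s2}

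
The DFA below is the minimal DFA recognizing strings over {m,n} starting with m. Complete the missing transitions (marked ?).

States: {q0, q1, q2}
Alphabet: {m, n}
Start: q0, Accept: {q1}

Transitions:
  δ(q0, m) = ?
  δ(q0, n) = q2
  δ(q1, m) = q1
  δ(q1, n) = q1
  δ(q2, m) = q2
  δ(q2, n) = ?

From the language and accept set, identify what each state tracks — q0: no input read; q1: started with m; q2: started with n (dead).
Each missing δ(q, a) is the state matching the new tracked value after reading a.
δ(q0, m) = q1; δ(q2, n) = q2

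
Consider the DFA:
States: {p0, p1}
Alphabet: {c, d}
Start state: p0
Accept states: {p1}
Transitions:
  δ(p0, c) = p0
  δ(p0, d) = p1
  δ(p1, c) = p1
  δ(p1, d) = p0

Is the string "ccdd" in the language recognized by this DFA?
Processing string "ccdd":
  p0 --c--> p0
  p0 --c--> p0
  p0 --d--> p1
  p1 --d--> p0
Final state: p0
Accept states: {p1}
No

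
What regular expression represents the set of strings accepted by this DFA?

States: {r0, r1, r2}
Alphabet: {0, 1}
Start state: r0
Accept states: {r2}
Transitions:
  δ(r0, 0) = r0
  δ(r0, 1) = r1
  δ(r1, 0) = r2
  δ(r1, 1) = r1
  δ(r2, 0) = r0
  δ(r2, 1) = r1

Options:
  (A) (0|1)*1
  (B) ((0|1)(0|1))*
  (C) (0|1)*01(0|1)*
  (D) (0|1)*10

Check each option against the DFA on short strings; one disagreement eliminates an option:
  (A) (0|1)*1: on '1' the DFA goes r0 → r1 and rejects (r1 ∉ Accept), but the regex matches it → eliminate
  (B) ((0|1)(0|1))*: on ε the DFA stays in r0 and rejects (r0 ∉ Accept), but the regex matches it → eliminate
  (C) (0|1)*01(0|1)*: on '01' the DFA goes r0 → r0 → r1 and rejects (r1 ∉ Accept), but the regex matches it → eliminate
  (D) (0|1)*10: agrees with the DFA on every string of length ≤ 6
Only (D) is consistent with the DFA.
(D) (0|1)*10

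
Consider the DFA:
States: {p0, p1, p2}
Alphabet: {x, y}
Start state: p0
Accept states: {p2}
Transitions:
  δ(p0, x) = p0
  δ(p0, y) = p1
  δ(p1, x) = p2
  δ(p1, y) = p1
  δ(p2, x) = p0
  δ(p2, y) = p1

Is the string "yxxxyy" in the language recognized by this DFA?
Processing string "yxxxyy":
  p0 --y--> p1
  p1 --x--> p2
  p2 --x--> p0
  p0 --x--> p0
  p0 --y--> p1
  p1 --y--> p1
Final state: p1
Accept states: {p2}
No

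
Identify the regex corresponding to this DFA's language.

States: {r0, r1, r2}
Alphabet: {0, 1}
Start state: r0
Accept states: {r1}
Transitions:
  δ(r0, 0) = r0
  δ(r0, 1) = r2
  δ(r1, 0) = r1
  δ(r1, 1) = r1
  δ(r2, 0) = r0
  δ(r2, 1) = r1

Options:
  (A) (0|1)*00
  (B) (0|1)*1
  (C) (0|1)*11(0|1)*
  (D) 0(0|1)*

Check each option against the DFA on short strings; one disagreement eliminates an option:
  (A) (0|1)*00: on '00' the DFA goes r0 → r0 → r0 and rejects (r0 ∉ Accept), but the regex matches it → eliminate
  (B) (0|1)*1: on '1' the DFA goes r0 → r2 and rejects (r2 ∉ Accept), but the regex matches it → eliminate
  (C) (0|1)*11(0|1)*: agrees with the DFA on every string of length ≤ 6
  (D) 0(0|1)*: on '0' the DFA goes r0 → r0 and rejects (r0 ∉ Accept), but the regex matches it → eliminate
Only (C) is consistent with the DFA.
(C) (0|1)*11(0|1)*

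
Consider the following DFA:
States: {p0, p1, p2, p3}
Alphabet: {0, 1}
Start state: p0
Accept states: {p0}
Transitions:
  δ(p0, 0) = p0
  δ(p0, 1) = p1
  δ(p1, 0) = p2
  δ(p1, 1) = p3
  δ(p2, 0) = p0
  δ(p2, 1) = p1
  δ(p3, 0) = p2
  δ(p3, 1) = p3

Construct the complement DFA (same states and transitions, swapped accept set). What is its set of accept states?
Complement accept states = All states \ Original accept states
= {p0, p1, p2, p3} \ {p0}
{p1, p2, p3}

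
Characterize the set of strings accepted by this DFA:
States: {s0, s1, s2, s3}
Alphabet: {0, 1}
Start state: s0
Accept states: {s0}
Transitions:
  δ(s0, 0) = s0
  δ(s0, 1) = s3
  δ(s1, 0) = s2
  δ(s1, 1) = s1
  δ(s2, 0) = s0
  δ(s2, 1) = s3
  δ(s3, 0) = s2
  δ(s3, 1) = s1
Testing a few strings:
  '1101' → reject
  '1' → reject
  '1010' → reject
  '0' → accept
State roles: s0=value ≡ 0 (mod 4); s1=value ≡ 3 (mod 4); s2=value ≡ 2 (mod 4); s3=value ≡ 1 (mod 4)
All binary strings representing a multiple of 4 (read in base 2; leading zeros allowed and ε counts as 0)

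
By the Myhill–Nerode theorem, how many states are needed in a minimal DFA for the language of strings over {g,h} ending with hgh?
By Myhill–Nerode, count the distinguishable equivalence classes: 4 classes — one per longest suffix of the input that is a prefix of 'hgh' (lengths 0 through 3); only the length-3 class is accepting.
4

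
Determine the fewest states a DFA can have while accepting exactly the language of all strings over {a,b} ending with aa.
By Myhill–Nerode, count the distinguishable equivalence classes: three classes — 0, 1, or ≥2 trailing a's.
3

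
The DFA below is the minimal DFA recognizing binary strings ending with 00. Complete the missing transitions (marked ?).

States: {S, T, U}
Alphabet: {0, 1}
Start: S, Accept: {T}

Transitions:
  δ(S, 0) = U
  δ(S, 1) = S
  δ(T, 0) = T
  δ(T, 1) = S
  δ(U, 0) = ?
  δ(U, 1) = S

From the language and accept set, identify what each state tracks — S: last symbol not 0; T: two trailing 0's; U: one trailing 0.
Each missing δ(q, a) is the state matching the new tracked value after reading a.
δ(U, 0) = T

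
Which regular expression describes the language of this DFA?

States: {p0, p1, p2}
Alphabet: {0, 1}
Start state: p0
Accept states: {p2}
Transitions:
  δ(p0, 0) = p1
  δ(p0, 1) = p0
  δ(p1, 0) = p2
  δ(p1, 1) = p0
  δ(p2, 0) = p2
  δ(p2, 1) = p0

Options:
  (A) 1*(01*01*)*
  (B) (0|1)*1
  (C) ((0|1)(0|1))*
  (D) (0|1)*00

Check each option against the DFA on short strings; one disagreement eliminates an option:
  (A) 1*(01*01*)*: on ε the DFA stays in p0 and rejects (p0 ∉ Accept), but the regex matches it → eliminate
  (B) (0|1)*1: on '1' the DFA goes p0 → p0 and rejects (p0 ∉ Accept), but the regex matches it → eliminate
  (C) ((0|1)(0|1))*: on ε the DFA stays in p0 and rejects (p0 ∉ Accept), but the regex matches it → eliminate
  (D) (0|1)*00: agrees with the DFA on every string of length ≤ 6
Only (D) is consistent with the DFA.
(D) (0|1)*00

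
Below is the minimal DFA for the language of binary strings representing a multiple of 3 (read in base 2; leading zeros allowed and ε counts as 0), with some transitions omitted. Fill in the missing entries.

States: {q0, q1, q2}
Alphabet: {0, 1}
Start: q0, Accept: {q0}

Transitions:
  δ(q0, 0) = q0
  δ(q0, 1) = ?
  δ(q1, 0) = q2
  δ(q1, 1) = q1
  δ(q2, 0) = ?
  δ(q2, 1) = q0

From the language and accept set, identify what each state tracks — q0: value ≡ 0 (mod 3); q1: value ≡ 2 (mod 3); q2: value ≡ 1 (mod 3).
Each missing δ(q, a) is the state matching the new tracked value after reading a.
δ(q0, 1) = q2; δ(q2, 0) = q1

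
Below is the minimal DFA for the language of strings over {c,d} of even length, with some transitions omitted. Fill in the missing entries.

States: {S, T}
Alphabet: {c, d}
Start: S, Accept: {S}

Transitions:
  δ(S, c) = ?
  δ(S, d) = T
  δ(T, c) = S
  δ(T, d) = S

From the language and accept set, identify what each state tracks — S: even length so far; T: odd length so far.
Each missing δ(q, a) is the state matching the new tracked value after reading a.
δ(S, c) = T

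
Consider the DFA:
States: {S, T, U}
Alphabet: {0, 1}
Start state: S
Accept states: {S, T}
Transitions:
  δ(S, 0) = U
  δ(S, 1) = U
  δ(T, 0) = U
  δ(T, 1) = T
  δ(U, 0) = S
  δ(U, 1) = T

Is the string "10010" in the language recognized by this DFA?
Processing string "10010":
  S --1--> U
  U --0--> S
  S --0--> U
  U --1--> T
  T --0--> U
Final state: U
Accept states: {S, T}
No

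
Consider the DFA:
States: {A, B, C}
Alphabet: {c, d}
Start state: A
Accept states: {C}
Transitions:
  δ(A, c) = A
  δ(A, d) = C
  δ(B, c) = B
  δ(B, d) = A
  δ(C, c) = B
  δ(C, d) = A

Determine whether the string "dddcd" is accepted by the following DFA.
Processing string "dddcd":
  A --d--> C
  C --d--> A
  A --d--> C
  C --c--> B
  B --d--> A
Final state: A
Accept states: {C}
No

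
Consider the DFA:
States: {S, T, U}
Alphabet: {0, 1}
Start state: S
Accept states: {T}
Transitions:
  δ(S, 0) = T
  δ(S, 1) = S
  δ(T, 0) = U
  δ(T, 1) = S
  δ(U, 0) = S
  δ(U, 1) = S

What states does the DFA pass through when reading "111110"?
read '1': S → S
  read '1': S → S
  read '1': S → S
  read '1': S → S
  read '1': S → S
  read '0': S → T
S -> S -> S -> S -> S -> S -> T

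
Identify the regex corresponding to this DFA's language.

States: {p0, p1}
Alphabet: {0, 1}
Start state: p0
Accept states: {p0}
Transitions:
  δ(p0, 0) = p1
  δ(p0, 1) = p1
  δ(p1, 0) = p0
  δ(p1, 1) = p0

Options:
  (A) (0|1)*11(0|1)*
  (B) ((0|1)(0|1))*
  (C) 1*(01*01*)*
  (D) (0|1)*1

Check each option against the DFA on short strings; one disagreement eliminates an option:
  (A) (0|1)*11(0|1)*: on ε the DFA stays in p0 and accepts (p0 ∈ Accept), but the regex does not match it → eliminate
  (B) ((0|1)(0|1))*: agrees with the DFA on every string of length ≤ 6
  (C) 1*(01*01*)*: on '1' the DFA goes p0 → p1 and rejects (p1 ∉ Accept), but the regex matches it → eliminate
  (D) (0|1)*1: on ε the DFA stays in p0 and accepts (p0 ∈ Accept), but the regex does not match it → eliminate
Only (B) is consistent with the DFA.
(B) ((0|1)(0|1))*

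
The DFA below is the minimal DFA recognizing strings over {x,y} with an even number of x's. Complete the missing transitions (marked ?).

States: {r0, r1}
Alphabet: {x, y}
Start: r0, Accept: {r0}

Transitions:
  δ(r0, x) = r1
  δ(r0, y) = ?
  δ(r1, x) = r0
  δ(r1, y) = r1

From the language and accept set, identify what each state tracks — r0: even number of x's so far; r1: odd number of x's so far.
Each missing δ(q, a) is the state matching the new tracked value after reading a.
δ(r0, y) = r0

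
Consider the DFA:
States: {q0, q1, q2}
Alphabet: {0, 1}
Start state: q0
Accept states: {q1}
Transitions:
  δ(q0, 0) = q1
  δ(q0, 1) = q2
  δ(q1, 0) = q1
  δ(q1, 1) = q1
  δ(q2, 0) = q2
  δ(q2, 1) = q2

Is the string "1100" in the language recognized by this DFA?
Processing string "1100":
  q0 --1--> q2
  q2 --1--> q2
  q2 --0--> q2
  q2 --0--> q2
Final state: q2
Accept states: {q1}
No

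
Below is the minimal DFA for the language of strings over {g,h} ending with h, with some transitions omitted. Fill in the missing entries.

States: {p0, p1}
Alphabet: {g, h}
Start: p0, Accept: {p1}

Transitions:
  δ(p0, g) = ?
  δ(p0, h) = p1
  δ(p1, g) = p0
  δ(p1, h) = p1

From the language and accept set, identify what each state tracks — p0: last symbol not h; p1: last symbol is h.
Each missing δ(q, a) is the state matching the new tracked value after reading a.
δ(p0, g) = p0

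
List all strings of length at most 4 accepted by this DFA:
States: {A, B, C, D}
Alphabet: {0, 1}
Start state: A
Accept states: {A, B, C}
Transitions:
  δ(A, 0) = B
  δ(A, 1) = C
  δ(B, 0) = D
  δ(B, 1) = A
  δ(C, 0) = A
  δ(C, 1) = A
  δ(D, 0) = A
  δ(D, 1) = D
ε, 0, 1, 01, 10, 11, 000, 010, 011, 100, 101, 110, 111, 0000, 0001, 0010, 0101, 0110, 0111, 1001, 1010, 1011, 1101, 1110, 1111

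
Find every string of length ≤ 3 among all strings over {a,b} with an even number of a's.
ε, b, aa, bb, aab, aba, baa, bbb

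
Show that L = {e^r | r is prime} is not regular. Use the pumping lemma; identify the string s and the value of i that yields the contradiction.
Assume L is regular with pumping length p. Idea: pumping by a suitable count produces a composite length.
Let q be a prime with q ≥ p and choose s = e^q ∈ L. By the pumping lemma, s = xyz with |xy| ≤ p, |y| = k ≥ 1. Take i = q+1: |xy^(q+1)z| = q + q·k = q(1+k). Since q ≥ 2 and 1+k ≥ 2, q(1+k) is composite, so xy^(q+1)z ∉ L.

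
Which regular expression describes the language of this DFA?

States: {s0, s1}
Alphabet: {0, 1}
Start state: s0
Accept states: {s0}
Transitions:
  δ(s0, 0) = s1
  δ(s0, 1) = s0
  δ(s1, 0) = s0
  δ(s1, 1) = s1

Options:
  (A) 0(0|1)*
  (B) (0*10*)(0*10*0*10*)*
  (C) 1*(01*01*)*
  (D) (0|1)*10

Check each option against the DFA on short strings; one disagreement eliminates an option:
  (A) 0(0|1)*: on ε the DFA stays in s0 and accepts (s0 ∈ Accept), but the regex does not match it → eliminate
  (B) (0*10*)(0*10*0*10*)*: on ε the DFA stays in s0 and accepts (s0 ∈ Accept), but the regex does not match it → eliminate
  (C) 1*(01*01*)*: agrees with the DFA on every string of length ≤ 6
  (D) (0|1)*10: on ε the DFA stays in s0 and accepts (s0 ∈ Accept), but the regex does not match it → eliminate
Only (C) is consistent with the DFA.
(C) 1*(01*01*)*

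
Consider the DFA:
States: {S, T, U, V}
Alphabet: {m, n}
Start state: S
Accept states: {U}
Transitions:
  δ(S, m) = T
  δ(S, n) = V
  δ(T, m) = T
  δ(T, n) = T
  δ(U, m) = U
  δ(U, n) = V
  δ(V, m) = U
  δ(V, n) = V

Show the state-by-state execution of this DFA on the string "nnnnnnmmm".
read 'n': S → V
  read 'n': V → V
  read 'n': V → V
  read 'n': V → V
  read 'n': V → V
  read 'n': V → V
  read 'm': V → U
  read 'm': U → U
  read 'm': U → U
S -> V -> V -> V -> V -> V -> V -> U -> U -> U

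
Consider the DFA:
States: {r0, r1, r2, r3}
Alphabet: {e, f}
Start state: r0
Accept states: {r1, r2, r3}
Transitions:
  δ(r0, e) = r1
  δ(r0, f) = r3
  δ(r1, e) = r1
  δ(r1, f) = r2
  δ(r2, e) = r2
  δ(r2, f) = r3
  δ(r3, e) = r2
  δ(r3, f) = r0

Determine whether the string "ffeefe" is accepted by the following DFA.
Processing string "ffeefe":
  r0 --f--> r3
  r3 --f--> r0
  r0 --e--> r1
  r1 --e--> r1
  r1 --f--> r2
  r2 --e--> r2
Final state: r2
Accept states: {r1, r2, r3}
Yes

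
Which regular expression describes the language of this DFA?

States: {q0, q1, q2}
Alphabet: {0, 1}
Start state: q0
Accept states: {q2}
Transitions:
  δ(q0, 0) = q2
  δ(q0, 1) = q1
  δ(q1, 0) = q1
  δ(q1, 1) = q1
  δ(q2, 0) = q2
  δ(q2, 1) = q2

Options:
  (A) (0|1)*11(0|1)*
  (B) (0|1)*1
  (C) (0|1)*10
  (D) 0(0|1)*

Check each option against the DFA on short strings; one disagreement eliminates an option:
  (A) (0|1)*11(0|1)*: on '0' the DFA goes q0 → q2 and accepts (q2 ∈ Accept), but the regex does not match it → eliminate
  (B) (0|1)*1: on '0' the DFA goes q0 → q2 and accepts (q2 ∈ Accept), but the regex does not match it → eliminate
  (C) (0|1)*10: on '0' the DFA goes q0 → q2 and accepts (q2 ∈ Accept), but the regex does not match it → eliminate
  (D) 0(0|1)*: agrees with the DFA on every string of length ≤ 6
Only (D) is consistent with the DFA.
(D) 0(0|1)*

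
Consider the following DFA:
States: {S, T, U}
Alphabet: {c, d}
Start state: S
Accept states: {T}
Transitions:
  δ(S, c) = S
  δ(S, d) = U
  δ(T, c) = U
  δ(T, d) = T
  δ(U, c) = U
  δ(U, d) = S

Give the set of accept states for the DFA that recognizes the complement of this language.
Complement accept states = All states \ Original accept states
= {S, T, U} \ {T}
{S, U}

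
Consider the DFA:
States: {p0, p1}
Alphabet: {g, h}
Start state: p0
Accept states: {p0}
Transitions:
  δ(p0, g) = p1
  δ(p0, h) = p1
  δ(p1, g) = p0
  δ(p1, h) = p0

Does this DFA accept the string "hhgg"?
Processing string "hhgg":
  p0 --h--> p1
  p1 --h--> p0
  p0 --g--> p1
  p1 --g--> p0
Final state: p0
Accept states: {p0}
Yes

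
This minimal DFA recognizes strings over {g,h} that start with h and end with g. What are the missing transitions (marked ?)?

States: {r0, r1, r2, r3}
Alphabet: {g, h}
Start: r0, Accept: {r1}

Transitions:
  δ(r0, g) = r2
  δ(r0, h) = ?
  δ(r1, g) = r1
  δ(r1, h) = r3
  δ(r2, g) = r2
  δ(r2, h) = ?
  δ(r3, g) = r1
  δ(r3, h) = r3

From the language and accept set, identify what each state tracks — r0: no input read; r1: started with h, last symbol g; r2: started with g (dead); r3: started with h, last symbol h.
Each missing δ(q, a) is the state matching the new tracked value after reading a.
δ(r0, h) = r3; δ(r2, h) = r2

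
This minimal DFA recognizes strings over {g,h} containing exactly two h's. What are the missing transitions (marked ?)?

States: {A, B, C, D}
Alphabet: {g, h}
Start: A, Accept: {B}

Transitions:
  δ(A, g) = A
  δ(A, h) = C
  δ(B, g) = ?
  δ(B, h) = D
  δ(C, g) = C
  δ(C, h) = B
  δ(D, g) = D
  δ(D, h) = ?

From the language and accept set, identify what each state tracks — A: zero h's; B: two h's; C: one h; D: ≥ three h's (dead).
Each missing δ(q, a) is the state matching the new tracked value after reading a.
δ(B, g) = B; δ(D, h) = D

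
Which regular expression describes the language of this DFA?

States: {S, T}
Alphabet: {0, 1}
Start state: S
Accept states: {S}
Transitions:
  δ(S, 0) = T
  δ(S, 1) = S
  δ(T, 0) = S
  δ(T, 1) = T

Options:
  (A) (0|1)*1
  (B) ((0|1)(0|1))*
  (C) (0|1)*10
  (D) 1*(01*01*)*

Check each option against the DFA on short strings; one disagreement eliminates an option:
  (A) (0|1)*1: on ε the DFA stays in S and accepts (S ∈ Accept), but the regex does not match it → eliminate
  (B) ((0|1)(0|1))*: on '1' the DFA goes S → S and accepts (S ∈ Accept), but the regex does not match it → eliminate
  (C) (0|1)*10: on ε the DFA stays in S and accepts (S ∈ Accept), but the regex does not match it → eliminate
  (D) 1*(01*01*)*: agrees with the DFA on every string of length ≤ 6
Only (D) is consistent with the DFA.
(D) 1*(01*01*)*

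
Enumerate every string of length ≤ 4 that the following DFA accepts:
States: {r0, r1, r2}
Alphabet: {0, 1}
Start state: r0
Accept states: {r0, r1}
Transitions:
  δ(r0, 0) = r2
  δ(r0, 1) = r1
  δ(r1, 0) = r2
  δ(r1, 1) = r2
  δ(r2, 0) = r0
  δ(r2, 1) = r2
ε, 1, 00, 001, 010, 100, 110, 0000, 0101, 0110, 1001, 1010, 1101, 1110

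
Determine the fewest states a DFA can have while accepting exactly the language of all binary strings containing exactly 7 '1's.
By Myhill–Nerode, count the distinguishable equivalence classes: 9 classes — having seen 0, 1, …, 7, or >7 copies of '1'; the count-7 class is the only accepting one and >7 is dead.
9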